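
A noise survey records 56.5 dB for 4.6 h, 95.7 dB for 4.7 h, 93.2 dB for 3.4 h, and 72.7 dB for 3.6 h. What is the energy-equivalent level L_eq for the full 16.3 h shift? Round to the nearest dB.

The energy average is taken in the linear domain: L_eq = 10·log₁₀[(Σ tᵢ·10^(Lᵢ/10))/T], T = 16.3 h.
Σ tᵢ·10^(Lᵢ/10) = 4.6·10^(56.5/10) + 4.7·10^(95.7/10) + 3.4·10^(93.2/10) + 3.6·10^(72.7/10) = 2.463e+10.
L_eq = 10·log₁₀(2.463e+10/16.3) = 91.79 dB.

92 dB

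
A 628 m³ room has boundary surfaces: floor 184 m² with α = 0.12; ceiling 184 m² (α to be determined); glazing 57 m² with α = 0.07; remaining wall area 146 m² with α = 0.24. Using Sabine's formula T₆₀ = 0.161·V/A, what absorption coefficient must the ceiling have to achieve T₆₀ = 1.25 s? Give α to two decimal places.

0.11

Required total absorption A = 0.161·628/1.25 = 80.89 m².
Absorption from the other surfaces = 184·0.12 + 57·0.07 + 146·0.24 = 61.11 m², so the ceiling must supply 19.78 m² over 184 m².
α = 19.78/184 = 0.107.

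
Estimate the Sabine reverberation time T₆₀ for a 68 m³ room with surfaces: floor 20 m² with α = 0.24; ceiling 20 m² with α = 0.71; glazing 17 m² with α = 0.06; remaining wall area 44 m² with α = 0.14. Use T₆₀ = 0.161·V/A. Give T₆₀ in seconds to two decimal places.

Summing Sᵢαᵢ: 20·0.24 + 20·0.71 + 17·0.06 + 44·0.14 = 26.18 m².
T₆₀ = 0.161 × 68 / 26.18 = 0.418 s.

0.42 s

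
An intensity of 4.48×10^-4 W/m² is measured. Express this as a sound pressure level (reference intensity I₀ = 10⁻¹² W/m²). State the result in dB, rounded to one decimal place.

86.5 dB

I/I₀ = 4.48×10^-4/10⁻¹² = 4.48×10^8, and L = 10·log₁₀(I/I₀).
L = 10·(0.6513 + 8) = 86.51 dB.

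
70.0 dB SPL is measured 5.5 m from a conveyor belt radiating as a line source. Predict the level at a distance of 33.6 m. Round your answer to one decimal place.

62.1 dB SPL

Line-source attenuation: ΔL = 10·log₁₀(r₂/r₁) = 10·log₁₀(33.6/5.5) = 7.860 dB.
L₂ = 70.0 − 10·log₁₀(33.6/5.5) = 70.0 − 7.860 = 62.14 dB SPL.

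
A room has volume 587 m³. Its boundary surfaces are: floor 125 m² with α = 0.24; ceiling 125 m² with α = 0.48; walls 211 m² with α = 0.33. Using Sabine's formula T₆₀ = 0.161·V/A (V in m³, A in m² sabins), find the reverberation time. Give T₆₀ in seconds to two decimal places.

0.59 s

Total absorption A = 125·0.24 + 125·0.48 + 211·0.33 = 159.63 m² sabins.
T₆₀ = 0.161 × 587 / 159.63 = 0.592 s.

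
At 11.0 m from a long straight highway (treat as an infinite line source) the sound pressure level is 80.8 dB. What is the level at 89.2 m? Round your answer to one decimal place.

71.7 dB

Cylindrical spreading from a line source gives a 10·log₁₀(r₂/r₁) drop.
L₂ = 80.8 − 10·log₁₀(89.2/11.0) = 80.8 − 9.090 = 71.71 dB.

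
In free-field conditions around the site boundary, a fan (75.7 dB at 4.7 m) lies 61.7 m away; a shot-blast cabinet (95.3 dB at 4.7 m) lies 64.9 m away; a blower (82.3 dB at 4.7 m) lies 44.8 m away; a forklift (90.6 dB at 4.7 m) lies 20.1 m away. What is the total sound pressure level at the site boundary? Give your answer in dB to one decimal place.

79.2 dB

First find each source's level at the receiver (point-source: −20·log₁₀(r/r_ref)), then combine on an intensity basis.
fan: 75.7 − 20·log₁₀(61.7/4.7) = 75.7 − 22.36 = 53.34 dB.
shot-blast cabinet: 95.3 − 20·log₁₀(64.9/4.7) = 95.3 − 22.80 = 72.50 dB.
blower: 82.3 − 20·log₁₀(44.8/4.7) = 82.3 − 19.58 = 62.72 dB.
forklift: 90.6 − 20·log₁₀(20.1/4.7) = 90.6 − 12.62 = 77.98 dB.
Σ 10^(L/10) = 8.263e+07 → L_total = 10·log₁₀(8.263e+07) = 79.17 dB.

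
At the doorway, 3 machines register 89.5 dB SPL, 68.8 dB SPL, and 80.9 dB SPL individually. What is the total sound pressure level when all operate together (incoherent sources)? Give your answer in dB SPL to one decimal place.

For uncorrelated sources the intensities add, so convert each level to linear form, sum, and take 10·log₁₀ of the total.
Σ 10^(L/10) = 10^(89.5/10) + 10^(68.8/10) + 10^(80.9/10) = 1.022e+09.
L_total = 10·log₁₀(1.022e+09) = 90.09 dB SPL.

90.1 dB SPL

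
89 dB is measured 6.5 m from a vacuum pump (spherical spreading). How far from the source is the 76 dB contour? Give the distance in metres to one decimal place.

Point-source spreading drops the level by 20·log₁₀(r₂/r₁); inverting, r₂/r₁ = 10^(ΔL/20).
r₂ = 6.5·10^((89−76)/20) = 6.5·10^(13.0/20) = 29.03 m.

29.0 m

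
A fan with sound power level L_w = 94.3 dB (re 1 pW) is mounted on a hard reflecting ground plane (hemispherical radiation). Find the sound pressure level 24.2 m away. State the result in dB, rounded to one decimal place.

58.6 dB

The power spreads over a hemisphere of area 2π·r², so L_p = L_w − 10·log₁₀(2π·r²).
2π·r² = 3680 m², 10·log₁₀ of that is 35.658 dB.
L_p = 94.3 − 35.658 = 58.64 dB.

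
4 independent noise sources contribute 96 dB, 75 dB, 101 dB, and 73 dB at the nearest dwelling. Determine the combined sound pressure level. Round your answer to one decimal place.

102.2 dB

Incoherent sources combine by intensity addition: L_total = 10·log₁₀(Σ 10^(L_i/10)).
Σ 10^(L/10) = 10^(96/10) + 10^(75/10) + 10^(101/10) + 10^(73/10) = 1.662e+10.
L_total = 10·log₁₀(1.662e+10) = 102.21 dB.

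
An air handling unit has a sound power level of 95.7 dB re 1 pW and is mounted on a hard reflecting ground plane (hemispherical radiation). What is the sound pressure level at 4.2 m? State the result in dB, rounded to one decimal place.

Free-field hemispherical radiation: L_p = L_w − 10·log₁₀(2π·r²), r = 4.2 m.
2π·r² = 110.8 m², 10·log₁₀ of that is 20.447 dB.
L_p = 95.7 − 20.447 = 75.25 dB.

75.3 dB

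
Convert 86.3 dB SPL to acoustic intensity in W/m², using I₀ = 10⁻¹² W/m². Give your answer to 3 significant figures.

0.000427 W/m²

I = I₀·10^(L/10) = 10⁻¹² × 10^(86.3/10) = 10^(-3.370).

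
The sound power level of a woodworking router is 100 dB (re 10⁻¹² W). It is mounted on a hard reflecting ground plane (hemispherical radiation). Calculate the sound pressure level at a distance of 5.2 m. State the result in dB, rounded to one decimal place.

The power spreads over a hemisphere of area 2π·r², so L_p = L_w − 10·log₁₀(2π·r²).
2π·r² = 169.9 m², 10·log₁₀ of that is 22.302 dB.
L_p = 100 − 22.302 = 77.70 dB.

77.7 dB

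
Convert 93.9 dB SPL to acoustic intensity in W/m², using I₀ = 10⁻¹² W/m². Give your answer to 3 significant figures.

0.00245 W/m²

I/I₀ = 10^(93.9/10) = 2.455e+09, so I = 2.455e+09 × 10⁻¹² W/m².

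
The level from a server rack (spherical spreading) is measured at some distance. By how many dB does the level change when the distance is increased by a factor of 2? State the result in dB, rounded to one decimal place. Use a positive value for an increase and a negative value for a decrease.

-6.0 dB

A point source loses 6 dB per doubling of distance; generally ΔL = −20·log₁₀(r₂/r₁).
ΔL = −20·log₁₀(2) = -6.02 dB.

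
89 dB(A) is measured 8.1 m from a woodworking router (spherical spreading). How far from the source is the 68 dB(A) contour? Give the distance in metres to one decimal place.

For a point source L₁ − L₂ = 20·log₁₀(r₂/r₁), so r₂ = r₁·10^((L₁−L₂)/20).
r₂ = 8.1·10^((89−68)/20) = 8.1·10^(21.0/20) = 90.88 m.

90.9 m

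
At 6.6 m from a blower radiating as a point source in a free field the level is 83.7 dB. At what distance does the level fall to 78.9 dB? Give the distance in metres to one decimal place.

11.5 m

The 4.8 dB drop corresponds to a distance ratio of 10^(4.8/20) for a point source.
r₂ = 6.6·10^((83.7−78.9)/20) = 6.6·10^(4.8/20) = 11.47 m.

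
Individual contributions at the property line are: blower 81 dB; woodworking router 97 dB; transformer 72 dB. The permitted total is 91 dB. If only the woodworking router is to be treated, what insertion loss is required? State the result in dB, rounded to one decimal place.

6.5 dB

Fixed contribution from the other sources: Σ 10^(L/10) = 10^(81/10) + 10^(72/10) = 1.417e+08 (81.51 dB).
To meet 91 dB overall, the treated woodworking router may contribute at most 10^(91/10) − 1.417e+08 = 1.117e+09, i.e. 90.48 dB.
Required insertion loss = 97 − 90.48 = 6.52 dB.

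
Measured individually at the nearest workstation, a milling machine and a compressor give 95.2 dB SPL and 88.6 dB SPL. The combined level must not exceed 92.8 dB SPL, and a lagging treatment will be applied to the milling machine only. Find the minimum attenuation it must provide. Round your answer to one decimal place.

The untreated sources together contribute 10^(88.6/10) = 7.244e+08, i.e. 88.60 dB SPL.
To meet 92.8 dB SPL overall, the treated milling machine may contribute at most 10^(92.8/10) − 7.244e+08 = 1.181e+09, i.e. 90.72 dB SPL.
So the milling machine must be reduced from 95.2 to 90.72 dB SPL: IL = 4.48 dB.

4.5 dB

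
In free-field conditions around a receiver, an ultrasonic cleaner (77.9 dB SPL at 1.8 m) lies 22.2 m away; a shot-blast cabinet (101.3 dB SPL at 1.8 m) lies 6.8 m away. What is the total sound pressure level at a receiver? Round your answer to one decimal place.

89.8 dB SPL

Apply inverse-square spreading to bring every level to the receiver, then sum 10^(L/10).
ultrasonic cleaner: 77.9 − 20·log₁₀(22.2/1.8) = 77.9 − 21.82 = 56.08 dB SPL.
shot-blast cabinet: 101.3 − 20·log₁₀(6.8/1.8) = 101.3 − 11.54 = 89.76 dB SPL.
Σ 10^(L/10) = 9.456e+08 → L_total = 10·log₁₀(9.456e+08) = 89.76 dB SPL.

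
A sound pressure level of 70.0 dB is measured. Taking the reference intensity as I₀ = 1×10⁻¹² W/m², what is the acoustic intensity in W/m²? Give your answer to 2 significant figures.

1.0e-05 W/m²

I/I₀ = 10^(70.0/10) = 1e+07, so I = 1e+07 × 10⁻¹² W/m².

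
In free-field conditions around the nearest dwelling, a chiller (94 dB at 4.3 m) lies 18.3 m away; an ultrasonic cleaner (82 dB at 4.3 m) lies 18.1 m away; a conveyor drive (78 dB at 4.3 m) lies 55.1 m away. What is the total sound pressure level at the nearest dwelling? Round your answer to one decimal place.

First find each source's level at the receiver (point-source: −20·log₁₀(r/r_ref)), then combine on an intensity basis.
chiller: 94 − 20·log₁₀(18.3/4.3) = 94 − 12.58 = 81.42 dB.
ultrasonic cleaner: 82 − 20·log₁₀(18.1/4.3) = 82 − 12.48 = 69.52 dB.
conveyor drive: 78 − 20·log₁₀(55.1/4.3) = 78 − 22.15 = 55.85 dB.
Σ 10^(L/10) = 1.480e+08 → L_total = 10·log₁₀(1.480e+08) = 81.70 dB.

81.7 dB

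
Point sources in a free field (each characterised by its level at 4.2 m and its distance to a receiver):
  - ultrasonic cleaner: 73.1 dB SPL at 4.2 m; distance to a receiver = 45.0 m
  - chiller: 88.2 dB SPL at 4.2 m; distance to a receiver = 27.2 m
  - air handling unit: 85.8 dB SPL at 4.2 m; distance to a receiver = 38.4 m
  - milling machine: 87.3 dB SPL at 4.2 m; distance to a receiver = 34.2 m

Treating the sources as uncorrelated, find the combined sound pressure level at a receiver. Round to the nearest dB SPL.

First find each source's level at the receiver (point-source: −20·log₁₀(r/r_ref)), then combine on an intensity basis.
ultrasonic cleaner: 73.1 − 20·log₁₀(45.0/4.2) = 73.1 − 20.60 = 52.50 dB SPL.
chiller: 88.2 − 20·log₁₀(27.2/4.2) = 88.2 − 16.23 = 71.97 dB SPL.
air handling unit: 85.8 − 20·log₁₀(38.4/4.2) = 85.8 − 19.22 = 66.58 dB SPL.
milling machine: 87.3 − 20·log₁₀(34.2/4.2) = 87.3 − 18.22 = 69.08 dB SPL.
Σ 10^(L/10) = 2.858e+07 → L_total = 10·log₁₀(2.858e+07) = 74.56 dB SPL.

75 dB SPL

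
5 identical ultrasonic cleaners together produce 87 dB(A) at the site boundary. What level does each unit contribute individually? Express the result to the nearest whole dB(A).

Dividing the total intensity by 5 lowers the level by 10·log₁₀ 5 = 6.990 dB: L₁ = 87 − 6.990.

80 dB(A)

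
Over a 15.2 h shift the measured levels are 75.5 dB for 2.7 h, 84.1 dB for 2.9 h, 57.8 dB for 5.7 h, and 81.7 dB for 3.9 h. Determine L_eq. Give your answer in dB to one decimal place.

79.7 dB

L_eq = 10·log₁₀[(1/T)·Σ tᵢ·10^(Lᵢ/10)] with T = 15.2 h.
Σ tᵢ·10^(Lᵢ/10) = 2.7·10^(75.5/10) + 2.9·10^(84.1/10) + 5.7·10^(57.8/10) + 3.9·10^(81.7/10) = 1.422e+09.
L_eq = 10·log₁₀(1.422e+09/15.2) = 79.71 dB.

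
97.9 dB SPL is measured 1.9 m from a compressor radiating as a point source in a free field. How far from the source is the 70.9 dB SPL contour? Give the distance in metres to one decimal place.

42.5 m

For a point source L₁ − L₂ = 20·log₁₀(r₂/r₁), so r₂ = r₁·10^((L₁−L₂)/20).
r₂ = 1.9·10^((97.9−70.9)/20) = 1.9·10^(27.0/20) = 42.54 m.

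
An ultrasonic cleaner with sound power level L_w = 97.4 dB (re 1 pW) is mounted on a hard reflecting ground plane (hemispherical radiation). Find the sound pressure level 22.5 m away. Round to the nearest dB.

62 dB

L_p = L_w − 10·log₁₀(2π·r²) with r = 22.5 m.
2π·r² = 3181 m², 10·log₁₀ of that is 35.025 dB.
L_p = 97.4 − 35.025 = 62.37 dB.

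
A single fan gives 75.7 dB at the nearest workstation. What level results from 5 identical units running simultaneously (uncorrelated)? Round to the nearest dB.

83 dB

With 5 equal, uncorrelated contributions the intensity is 5× that of one unit, giving a rise of 10·log₁₀ 5.
L_total = 75.7 + 10·log₁₀(5) = 75.7 + 6.990 = 82.69 dB.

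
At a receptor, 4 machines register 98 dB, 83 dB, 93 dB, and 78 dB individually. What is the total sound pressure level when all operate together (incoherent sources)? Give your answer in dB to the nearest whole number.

Incoherent sources combine by intensity addition: L_total = 10·log₁₀(Σ 10^(L_i/10)).
Σ 10^(L/10) = 10^(98/10) + 10^(83/10) + 10^(93/10) + 10^(78/10) = 8.567e+09.
L_total = 10·log₁₀(8.567e+09) = 99.33 dB.

99 dB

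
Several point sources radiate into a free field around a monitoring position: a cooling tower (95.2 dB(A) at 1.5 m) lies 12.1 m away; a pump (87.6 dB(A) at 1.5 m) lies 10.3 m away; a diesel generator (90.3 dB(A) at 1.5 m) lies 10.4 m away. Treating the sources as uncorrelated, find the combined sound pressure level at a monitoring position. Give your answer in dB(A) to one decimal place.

Propagate each source to the receiver with L = L_ref − 20·log₁₀(r/r_ref), then add intensities.
cooling tower: 95.2 − 20·log₁₀(12.1/1.5) = 95.2 − 18.13 = 77.07 dB(A).
pump: 87.6 − 20·log₁₀(10.3/1.5) = 87.6 − 16.73 = 70.87 dB(A).
diesel generator: 90.3 − 20·log₁₀(10.4/1.5) = 90.3 − 16.82 = 73.48 dB(A).
Σ 10^(L/10) = 8.538e+07 → L_total = 10·log₁₀(8.538e+07) = 79.31 dB(A).

79.3 dB(A)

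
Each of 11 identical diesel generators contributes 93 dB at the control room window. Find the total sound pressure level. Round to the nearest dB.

With 11 equal, uncorrelated contributions the intensity is 11× that of one unit, giving a rise of 10·log₁₀ 11.
L_total = 93 + 10·log₁₀(11) = 93 + 10.414 = 103.41 dB.

103 dB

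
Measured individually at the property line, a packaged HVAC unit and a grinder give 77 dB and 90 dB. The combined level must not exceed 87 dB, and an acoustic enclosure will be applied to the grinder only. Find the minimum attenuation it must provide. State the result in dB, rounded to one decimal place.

3.5 dB

The untreated sources together contribute 10^(77/10) = 5.012e+07, i.e. 77.00 dB.
To meet 87 dB overall, the treated grinder may contribute at most 10^(87/10) − 5.012e+07 = 4.511e+08, i.e. 86.54 dB.
So the grinder must be reduced from 90 to 86.54 dB: IL = 3.46 dB.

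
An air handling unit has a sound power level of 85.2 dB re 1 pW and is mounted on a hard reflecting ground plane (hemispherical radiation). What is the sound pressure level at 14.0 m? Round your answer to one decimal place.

L_p = L_w − 10·log₁₀(2π·r²) with r = 14.0 m.
2π·r² = 1232 m², 10·log₁₀ of that is 30.904 dB.
L_p = 85.2 − 30.904 = 54.30 dB.

54.3 dB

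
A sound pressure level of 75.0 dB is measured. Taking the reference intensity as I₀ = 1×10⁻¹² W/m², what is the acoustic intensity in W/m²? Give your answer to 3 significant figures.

L = 10·log₁₀(I/I₀) ⇒ I = I₀·10^(L/10) = 10⁻¹² × 10^7.50.

3.16e-05 W/m²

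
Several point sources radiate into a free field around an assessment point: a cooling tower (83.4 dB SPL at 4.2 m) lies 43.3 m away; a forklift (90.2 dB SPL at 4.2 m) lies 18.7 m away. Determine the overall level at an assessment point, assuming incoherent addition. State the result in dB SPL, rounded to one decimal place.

First find each source's level at the receiver (point-source: −20·log₁₀(r/r_ref)), then combine on an intensity basis.
cooling tower: 83.4 − 20·log₁₀(43.3/4.2) = 83.4 − 20.26 = 63.14 dB SPL.
forklift: 90.2 − 20·log₁₀(18.7/4.2) = 90.2 − 12.97 = 77.23 dB SPL.
Σ 10^(L/10) = 5.488e+07 → L_total = 10·log₁₀(5.488e+07) = 77.39 dB SPL.

77.4 dB SPL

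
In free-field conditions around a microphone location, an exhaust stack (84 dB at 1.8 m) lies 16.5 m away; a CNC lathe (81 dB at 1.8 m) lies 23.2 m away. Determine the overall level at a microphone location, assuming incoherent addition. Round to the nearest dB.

Propagate each source to the receiver with L = L_ref − 20·log₁₀(r/r_ref), then add intensities.
exhaust stack: 84 − 20·log₁₀(16.5/1.8) = 84 − 19.24 = 64.76 dB.
CNC lathe: 81 − 20·log₁₀(23.2/1.8) = 81 − 22.20 = 58.80 dB.
Σ 10^(L/10) = 3.747e+06 → L_total = 10·log₁₀(3.747e+06) = 65.74 dB.

66 dB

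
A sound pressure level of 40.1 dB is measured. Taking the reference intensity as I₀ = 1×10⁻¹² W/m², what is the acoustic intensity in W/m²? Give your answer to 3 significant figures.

1.02e-08 W/m²

L = 10·log₁₀(I/I₀) ⇒ I = I₀·10^(L/10) = 10⁻¹² × 10^4.01.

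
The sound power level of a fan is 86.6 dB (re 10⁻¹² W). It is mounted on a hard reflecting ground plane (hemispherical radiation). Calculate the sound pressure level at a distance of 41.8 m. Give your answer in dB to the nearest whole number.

46 dB

The power spreads over a hemisphere of area 2π·r², so L_p = L_w − 10·log₁₀(2π·r²).
2π·r² = 1.098e+04 m², 10·log₁₀ of that is 40.405 dB.
L_p = 86.6 − 40.405 = 46.19 dB.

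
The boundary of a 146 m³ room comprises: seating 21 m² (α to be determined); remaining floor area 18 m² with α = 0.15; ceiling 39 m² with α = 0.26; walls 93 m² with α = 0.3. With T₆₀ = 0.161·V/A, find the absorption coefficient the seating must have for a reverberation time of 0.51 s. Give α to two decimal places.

0.25

From T₆₀ = 0.161·V/A, the target T₆₀ = 0.51 s needs A = 0.161·146/0.51 = 46.09 m².
Absorption from the other surfaces = 18·0.15 + 39·0.26 + 93·0.3 = 40.74 m², so the seating must supply 5.35 m² over 21 m².
α = 5.35/21 = 0.255.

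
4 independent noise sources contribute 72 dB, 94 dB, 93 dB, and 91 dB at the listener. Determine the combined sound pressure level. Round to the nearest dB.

For uncorrelated sources the intensities add, so convert each level to linear form, sum, and take 10·log₁₀ of the total.
Σ 10^(L/10) = 10^(72/10) + 10^(94/10) + 10^(93/10) + 10^(91/10) = 5.782e+09.
L_total = 10·log₁₀(5.782e+09) = 97.62 dB.

98 dB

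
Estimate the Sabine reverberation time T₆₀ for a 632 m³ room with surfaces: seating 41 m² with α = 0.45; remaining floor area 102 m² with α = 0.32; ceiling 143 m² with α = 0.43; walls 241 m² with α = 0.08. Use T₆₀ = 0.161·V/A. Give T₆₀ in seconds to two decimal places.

Total absorption A = 41·0.45 + 102·0.32 + 143·0.43 + 241·0.08 = 131.86 m² sabins.
T₆₀ = 0.161 × 632 / 131.86 = 0.772 s.

0.77 s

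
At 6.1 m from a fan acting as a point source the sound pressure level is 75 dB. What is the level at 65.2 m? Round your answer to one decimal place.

Point-source attenuation: ΔL = 20·log₁₀(r₂/r₁) = 20·log₁₀(65.2/6.1) = 20.578 dB.
L₂ = 75 − 20·log₁₀(65.2/6.1) = 75 − 20.578 = 54.42 dB.

54.4 dB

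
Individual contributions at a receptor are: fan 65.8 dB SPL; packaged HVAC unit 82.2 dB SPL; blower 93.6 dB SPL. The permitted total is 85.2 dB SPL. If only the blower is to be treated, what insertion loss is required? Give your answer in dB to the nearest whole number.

Everything except the blower sums to 10^(65.8/10) + 10^(82.2/10) = 1.698e+08 in linear terms, 82.30 dB SPL.
The limit corresponds to 10^(85.2/10) = 3.311e+08; subtracting the fixed part leaves 1.614e+08 for the blower, i.e. 82.08 dB SPL.
Required insertion loss = 93.6 − 82.08 = 11.52 dB.

12 dB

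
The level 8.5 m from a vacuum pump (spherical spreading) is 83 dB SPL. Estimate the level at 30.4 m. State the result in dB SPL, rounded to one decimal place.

For a point source, L₂ = L₁ − 20·log₁₀(r₂/r₁).
L₂ = 83 − 20·log₁₀(30.4/8.5) = 83 − 11.069 = 71.93 dB SPL.

71.9 dB SPL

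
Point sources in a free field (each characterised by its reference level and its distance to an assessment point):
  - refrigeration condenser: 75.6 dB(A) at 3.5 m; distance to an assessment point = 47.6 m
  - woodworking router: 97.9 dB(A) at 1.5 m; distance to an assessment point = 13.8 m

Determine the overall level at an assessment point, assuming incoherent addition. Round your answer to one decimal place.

First find each source's level at the receiver (point-source: −20·log₁₀(r/r_ref)), then combine on an intensity basis.
refrigeration condenser: 75.6 − 20·log₁₀(47.6/3.5) = 75.6 − 22.67 = 52.93 dB(A).
woodworking router: 97.9 − 20·log₁₀(13.8/1.5) = 97.9 − 19.28 = 78.62 dB(A).
Σ 10^(L/10) = 7.305e+07 → L_total = 10·log₁₀(7.305e+07) = 78.64 dB(A).

78.6 dB(A)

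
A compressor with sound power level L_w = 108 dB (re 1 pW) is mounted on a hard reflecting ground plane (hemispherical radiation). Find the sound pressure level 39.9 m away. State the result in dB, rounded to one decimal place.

68.0 dB

L_p = L_w − 10·log₁₀(2π·r²) with r = 39.9 m.
2π·r² = 1e+04 m², 10·log₁₀ of that is 40.001 dB.
L_p = 108 − 40.001 = 68.00 dB.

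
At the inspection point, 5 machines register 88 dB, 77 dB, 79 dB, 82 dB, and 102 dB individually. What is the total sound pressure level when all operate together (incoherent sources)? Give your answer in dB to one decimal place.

102.2 dB

Incoherent sources combine by intensity addition: L_total = 10·log₁₀(Σ 10^(L_i/10)).
Σ 10^(L/10) = 10^(88/10) + 10^(77/10) + 10^(79/10) + 10^(82/10) + 10^(102/10) = 1.677e+10.
L_total = 10·log₁₀(1.677e+10) = 102.24 dB.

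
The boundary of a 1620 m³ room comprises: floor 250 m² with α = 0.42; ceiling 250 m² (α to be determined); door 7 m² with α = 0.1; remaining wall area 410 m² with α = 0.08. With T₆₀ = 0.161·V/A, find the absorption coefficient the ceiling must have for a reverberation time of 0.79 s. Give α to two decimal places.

From T₆₀ = 0.161·V/A, the target T₆₀ = 0.79 s needs A = 0.161·1620/0.79 = 330.15 m².
Absorption from the other surfaces = 250·0.42 + 7·0.1 + 410·0.08 = 138.50 m², so the ceiling must supply 191.65 m² over 250 m².
α = 191.65/250 = 0.767.

0.77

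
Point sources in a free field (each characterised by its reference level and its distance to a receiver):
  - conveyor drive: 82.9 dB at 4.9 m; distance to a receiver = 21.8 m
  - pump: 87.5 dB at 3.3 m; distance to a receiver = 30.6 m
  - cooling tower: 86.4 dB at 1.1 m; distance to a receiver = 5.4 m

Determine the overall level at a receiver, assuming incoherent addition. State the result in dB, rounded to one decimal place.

Apply inverse-square spreading to bring every level to the receiver, then sum 10^(L/10).
conveyor drive: 82.9 − 20·log₁₀(21.8/4.9) = 82.9 − 12.97 = 69.93 dB.
pump: 87.5 − 20·log₁₀(30.6/3.3) = 87.5 − 19.34 = 68.16 dB.
cooling tower: 86.4 − 20·log₁₀(5.4/1.1) = 86.4 − 13.82 = 72.58 dB.
Σ 10^(L/10) = 3.450e+07 → L_total = 10·log₁₀(3.450e+07) = 75.38 dB.

75.4 dB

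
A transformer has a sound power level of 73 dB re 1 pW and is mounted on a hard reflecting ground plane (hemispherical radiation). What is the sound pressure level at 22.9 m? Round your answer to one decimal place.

The power spreads over a hemisphere of area 2π·r², so L_p = L_w − 10·log₁₀(2π·r²).
2π·r² = 3295 m², 10·log₁₀ of that is 35.179 dB.
L_p = 73 − 35.179 = 37.82 dB.

37.8 dB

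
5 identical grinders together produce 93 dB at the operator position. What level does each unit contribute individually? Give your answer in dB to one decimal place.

For N identical incoherent sources L_total = L₁ + 10·log₁₀ N, so L₁ = 93 − 10·log₁₀(5) = 93 − 6.990.

86.0 dB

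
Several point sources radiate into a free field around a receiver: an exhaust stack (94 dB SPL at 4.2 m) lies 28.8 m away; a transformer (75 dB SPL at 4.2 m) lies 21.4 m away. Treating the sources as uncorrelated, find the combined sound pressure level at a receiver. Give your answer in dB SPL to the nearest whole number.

77 dB SPL

Apply inverse-square spreading to bring every level to the receiver, then sum 10^(L/10).
exhaust stack: 94 − 20·log₁₀(28.8/4.2) = 94 − 16.72 = 77.28 dB SPL.
transformer: 75 − 20·log₁₀(21.4/4.2) = 75 − 14.14 = 60.86 dB SPL.
Σ 10^(L/10) = 5.464e+07 → L_total = 10·log₁₀(5.464e+07) = 77.38 dB SPL.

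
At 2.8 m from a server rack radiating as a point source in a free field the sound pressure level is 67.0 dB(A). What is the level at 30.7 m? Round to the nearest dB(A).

46 dB(A)

Point-source attenuation: ΔL = 20·log₁₀(r₂/r₁) = 20·log₁₀(30.7/2.8) = 20.800 dB.
L₂ = 67.0 − 20·log₁₀(30.7/2.8) = 67.0 − 20.800 = 46.20 dB(A).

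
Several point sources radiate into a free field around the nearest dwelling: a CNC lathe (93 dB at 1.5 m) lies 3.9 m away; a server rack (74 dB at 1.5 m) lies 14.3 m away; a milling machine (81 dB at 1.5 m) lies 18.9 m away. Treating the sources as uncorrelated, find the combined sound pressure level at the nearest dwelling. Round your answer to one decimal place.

84.7 dB

First find each source's level at the receiver (point-source: −20·log₁₀(r/r_ref)), then combine on an intensity basis.
CNC lathe: 93 − 20·log₁₀(3.9/1.5) = 93 − 8.30 = 84.70 dB.
server rack: 74 − 20·log₁₀(14.3/1.5) = 74 − 19.58 = 54.42 dB.
milling machine: 81 − 20·log₁₀(18.9/1.5) = 81 − 22.01 = 58.99 dB.
Σ 10^(L/10) = 2.962e+08 → L_total = 10·log₁₀(2.962e+08) = 84.72 dB.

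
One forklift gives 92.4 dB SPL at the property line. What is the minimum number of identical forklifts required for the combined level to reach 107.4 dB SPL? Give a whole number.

32

The shortfall is 107.4 − 92.4 = 15.0 dB, and N units add 10·log₁₀ N, so need 10·log₁₀ N ≥ 15.0.
N ≥ 10^(15.0/10) = 31.623, so N = 32.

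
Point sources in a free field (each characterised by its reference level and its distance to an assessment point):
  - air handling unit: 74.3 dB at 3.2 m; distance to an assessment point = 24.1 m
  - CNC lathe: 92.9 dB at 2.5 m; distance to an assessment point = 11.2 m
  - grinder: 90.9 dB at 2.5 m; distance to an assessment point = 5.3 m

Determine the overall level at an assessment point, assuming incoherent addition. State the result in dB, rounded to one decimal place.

85.7 dB

Apply inverse-square spreading to bring every level to the receiver, then sum 10^(L/10).
air handling unit: 74.3 − 20·log₁₀(24.1/3.2) = 74.3 − 17.54 = 56.76 dB.
CNC lathe: 92.9 − 20·log₁₀(11.2/2.5) = 92.9 − 13.03 = 79.87 dB.
grinder: 90.9 − 20·log₁₀(5.3/2.5) = 90.9 − 6.53 = 84.37 dB.
Σ 10^(L/10) = 3.714e+08 → L_total = 10·log₁₀(3.714e+08) = 85.70 dB.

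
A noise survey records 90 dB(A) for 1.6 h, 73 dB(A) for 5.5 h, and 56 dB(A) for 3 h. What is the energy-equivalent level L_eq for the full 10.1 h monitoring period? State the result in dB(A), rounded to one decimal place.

82.3 dB(A)

L_eq = 10·log₁₀[(1/T)·Σ tᵢ·10^(Lᵢ/10)] with T = 10.1 h.
Σ tᵢ·10^(Lᵢ/10) = 1.6·10^(90/10) + 5.5·10^(73/10) + 3·10^(56/10) = 1.711e+09.
L_eq = 10·log₁₀(1.711e+09/10.1) = 82.29 dB(A).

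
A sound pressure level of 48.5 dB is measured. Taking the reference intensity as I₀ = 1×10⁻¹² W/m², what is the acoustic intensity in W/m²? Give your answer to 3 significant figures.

7.08e-08 W/m²

I/I₀ = 10^(48.5/10) = 7.079e+04, so I = 7.079e+04 × 10⁻¹² W/m².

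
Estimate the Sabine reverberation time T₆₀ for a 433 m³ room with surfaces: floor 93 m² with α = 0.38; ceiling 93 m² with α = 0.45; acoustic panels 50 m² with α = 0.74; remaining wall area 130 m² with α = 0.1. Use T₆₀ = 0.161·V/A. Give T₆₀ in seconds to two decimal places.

A = Σ Sᵢαᵢ = 93·0.38 + 93·0.45 + 50·0.74 + 130·0.1 = 127.19 m².
T₆₀ = 0.161 × 433 / 127.19 = 0.548 s.

0.55 s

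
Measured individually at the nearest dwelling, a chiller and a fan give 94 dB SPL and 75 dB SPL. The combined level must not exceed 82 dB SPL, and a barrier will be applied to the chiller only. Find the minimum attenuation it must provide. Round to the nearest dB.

Everything except the chiller sums to 10^(75/10) = 3.162e+07 in linear terms, 75.00 dB SPL.
To meet 82 dB SPL overall, the treated chiller may contribute at most 10^(82/10) − 3.162e+07 = 1.269e+08, i.e. 81.03 dB SPL.
So the chiller must be reduced from 94 to 81.03 dB SPL: IL = 12.97 dB.

13 dB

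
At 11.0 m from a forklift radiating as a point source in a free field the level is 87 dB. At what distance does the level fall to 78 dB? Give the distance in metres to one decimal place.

The 9.0 dB drop corresponds to a distance ratio of 10^(9.0/20) for a point source.
r₂ = 11.0·10^((87−78)/20) = 11.0·10^(9.0/20) = 31.00 m.

31.0 m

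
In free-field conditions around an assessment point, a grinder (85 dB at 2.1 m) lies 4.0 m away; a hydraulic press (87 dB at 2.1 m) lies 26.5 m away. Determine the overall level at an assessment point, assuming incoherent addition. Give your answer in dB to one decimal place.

79.6 dB

First find each source's level at the receiver (point-source: −20·log₁₀(r/r_ref)), then combine on an intensity basis.
grinder: 85 − 20·log₁₀(4.0/2.1) = 85 − 5.60 = 79.40 dB.
hydraulic press: 87 − 20·log₁₀(26.5/2.1) = 87 − 22.02 = 64.98 dB.
Σ 10^(L/10) = 9.031e+07 → L_total = 10·log₁₀(9.031e+07) = 79.56 dB.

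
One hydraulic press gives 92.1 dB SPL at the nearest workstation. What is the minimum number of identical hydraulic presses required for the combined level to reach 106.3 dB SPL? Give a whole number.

27

N identical sources give L₁ + 10·log₁₀ N, so require 10·log₁₀ N ≥ 106.3 − 92.1 = 14.2 dB.
N ≥ 10^(14.2/10) = 26.303, so N = 27.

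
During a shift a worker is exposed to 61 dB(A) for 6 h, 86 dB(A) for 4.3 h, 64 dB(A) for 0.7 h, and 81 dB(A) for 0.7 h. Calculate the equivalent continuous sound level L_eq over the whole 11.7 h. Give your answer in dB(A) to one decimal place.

81.9 dB(A)

Weight each interval's intensity by its duration and average over T = 11.7 h:
Σ tᵢ·10^(Lᵢ/10) = 6·10^(61/10) + 4.3·10^(86/10) + 0.7·10^(64/10) + 0.7·10^(81/10) = 1.809e+09.
L_eq = 10·log₁₀(1.809e+09/11.7) = 81.89 dB(A).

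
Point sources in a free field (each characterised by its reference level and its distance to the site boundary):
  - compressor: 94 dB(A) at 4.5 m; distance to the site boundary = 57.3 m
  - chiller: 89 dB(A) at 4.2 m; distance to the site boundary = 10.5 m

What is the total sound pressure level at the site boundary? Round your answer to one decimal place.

81.5 dB(A)

Apply inverse-square spreading to bring every level to the receiver, then sum 10^(L/10).
compressor: 94 − 20·log₁₀(57.3/4.5) = 94 − 22.10 = 71.90 dB(A).
chiller: 89 − 20·log₁₀(10.5/4.2) = 89 − 7.96 = 81.04 dB(A).
Σ 10^(L/10) = 1.426e+08 → L_total = 10·log₁₀(1.426e+08) = 81.54 dB(A).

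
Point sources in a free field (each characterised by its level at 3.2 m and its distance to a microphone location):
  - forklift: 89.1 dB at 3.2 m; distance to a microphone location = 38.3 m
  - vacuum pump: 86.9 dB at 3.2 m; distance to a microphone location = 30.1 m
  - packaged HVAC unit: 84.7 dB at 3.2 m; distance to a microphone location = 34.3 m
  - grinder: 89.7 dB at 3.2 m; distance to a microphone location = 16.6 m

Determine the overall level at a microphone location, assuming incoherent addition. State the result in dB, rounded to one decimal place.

Apply inverse-square spreading to bring every level to the receiver, then sum 10^(L/10).
forklift: 89.1 − 20·log₁₀(38.3/3.2) = 89.1 − 21.56 = 67.54 dB.
vacuum pump: 86.9 − 20·log₁₀(30.1/3.2) = 86.9 − 19.47 = 67.43 dB.
packaged HVAC unit: 84.7 − 20·log₁₀(34.3/3.2) = 84.7 − 20.60 = 64.10 dB.
grinder: 89.7 − 20·log₁₀(16.6/3.2) = 89.7 − 14.30 = 75.40 dB.
Σ 10^(L/10) = 4.846e+07 → L_total = 10·log₁₀(4.846e+07) = 76.85 dB.

76.9 dB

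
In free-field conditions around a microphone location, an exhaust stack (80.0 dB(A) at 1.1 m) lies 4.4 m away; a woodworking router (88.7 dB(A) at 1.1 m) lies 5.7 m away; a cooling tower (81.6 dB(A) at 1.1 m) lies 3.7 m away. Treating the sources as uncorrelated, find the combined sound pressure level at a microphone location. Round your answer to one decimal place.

76.7 dB(A)

First find each source's level at the receiver (point-source: −20·log₁₀(r/r_ref)), then combine on an intensity basis.
exhaust stack: 80.0 − 20·log₁₀(4.4/1.1) = 80.0 − 12.04 = 67.96 dB(A).
woodworking router: 88.7 − 20·log₁₀(5.7/1.1) = 88.7 − 14.29 = 74.41 dB(A).
cooling tower: 81.6 − 20·log₁₀(3.7/1.1) = 81.6 − 10.54 = 71.06 dB(A).
Σ 10^(L/10) = 4.663e+07 → L_total = 10·log₁₀(4.663e+07) = 76.69 dB(A).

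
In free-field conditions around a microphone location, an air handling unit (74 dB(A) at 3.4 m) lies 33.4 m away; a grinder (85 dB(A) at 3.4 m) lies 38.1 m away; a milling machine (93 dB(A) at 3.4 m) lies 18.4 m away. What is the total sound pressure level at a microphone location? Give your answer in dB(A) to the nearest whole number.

79 dB(A)

Propagate each source to the receiver with L = L_ref − 20·log₁₀(r/r_ref), then add intensities.
air handling unit: 74 − 20·log₁₀(33.4/3.4) = 74 − 19.85 = 54.15 dB(A).
grinder: 85 − 20·log₁₀(38.1/3.4) = 85 − 20.99 = 64.01 dB(A).
milling machine: 93 − 20·log₁₀(18.4/3.4) = 93 − 14.67 = 78.33 dB(A).
Σ 10^(L/10) = 7.091e+07 → L_total = 10·log₁₀(7.091e+07) = 78.51 dB(A).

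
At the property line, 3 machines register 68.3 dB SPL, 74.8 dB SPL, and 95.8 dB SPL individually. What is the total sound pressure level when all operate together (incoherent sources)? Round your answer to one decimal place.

95.8 dB SPL

For uncorrelated sources the intensities add, so convert each level to linear form, sum, and take 10·log₁₀ of the total.
Σ 10^(L/10) = 10^(68.3/10) + 10^(74.8/10) + 10^(95.8/10) = 3.839e+09.
L_total = 10·log₁₀(3.839e+09) = 95.84 dB SPL.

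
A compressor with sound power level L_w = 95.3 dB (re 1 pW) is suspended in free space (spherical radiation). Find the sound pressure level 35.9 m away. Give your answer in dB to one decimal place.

L_p = L_w − 10·log₁₀(4π·r²) with r = 35.9 m.
4π·r² = 1.62e+04 m², 10·log₁₀ of that is 42.094 dB.
L_p = 95.3 − 42.094 = 53.21 dB.

53.2 dB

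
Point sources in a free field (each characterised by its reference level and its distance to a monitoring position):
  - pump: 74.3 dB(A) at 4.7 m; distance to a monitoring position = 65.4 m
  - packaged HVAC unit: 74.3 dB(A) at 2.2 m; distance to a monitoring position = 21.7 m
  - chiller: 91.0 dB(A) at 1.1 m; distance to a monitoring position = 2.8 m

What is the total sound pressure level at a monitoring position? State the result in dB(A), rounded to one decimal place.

82.9 dB(A)

Apply inverse-square spreading to bring every level to the receiver, then sum 10^(L/10).
pump: 74.3 − 20·log₁₀(65.4/4.7) = 74.3 − 22.87 = 51.43 dB(A).
packaged HVAC unit: 74.3 − 20·log₁₀(21.7/2.2) = 74.3 − 19.88 = 54.42 dB(A).
chiller: 91.0 − 20·log₁₀(2.8/1.1) = 91.0 − 8.12 = 82.88 dB(A).
Σ 10^(L/10) = 1.947e+08 → L_total = 10·log₁₀(1.947e+08) = 82.89 dB(A).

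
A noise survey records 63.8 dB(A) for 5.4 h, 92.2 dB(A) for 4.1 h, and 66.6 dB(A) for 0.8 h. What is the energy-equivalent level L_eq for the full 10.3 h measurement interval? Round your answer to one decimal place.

Weight each interval's intensity by its duration and average over T = 10.3 h:
Σ tᵢ·10^(Lᵢ/10) = 5.4·10^(63.8/10) + 4.1·10^(92.2/10) + 0.8·10^(66.6/10) = 6.821e+09.
L_eq = 10·log₁₀(6.821e+09/10.3) = 88.21 dB(A).

88.2 dB(A)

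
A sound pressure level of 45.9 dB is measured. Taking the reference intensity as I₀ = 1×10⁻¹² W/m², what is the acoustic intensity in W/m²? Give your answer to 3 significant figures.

3.89e-08 W/m²

I = I₀·10^(L/10) = 10⁻¹² × 10^(45.9/10) = 10^(-7.410).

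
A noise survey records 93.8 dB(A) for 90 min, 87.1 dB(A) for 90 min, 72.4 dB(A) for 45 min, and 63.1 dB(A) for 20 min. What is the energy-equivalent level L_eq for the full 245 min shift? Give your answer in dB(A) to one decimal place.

90.3 dB(A)

The energy average is taken in the linear domain: L_eq = 10·log₁₀[(Σ tᵢ·10^(Lᵢ/10))/T], T = 245 min.
Σ tᵢ·10^(Lᵢ/10) = 90·10^(93.8/10) + 90·10^(87.1/10) + 45·10^(72.4/10) + 20·10^(63.1/10) = 2.629e+11.
L_eq = 10·log₁₀(2.629e+11/245) = 90.31 dB(A).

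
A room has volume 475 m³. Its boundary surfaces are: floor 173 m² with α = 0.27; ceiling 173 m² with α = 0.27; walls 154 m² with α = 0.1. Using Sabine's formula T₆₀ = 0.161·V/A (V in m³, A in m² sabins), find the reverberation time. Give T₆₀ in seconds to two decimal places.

A = Σ Sᵢαᵢ = 173·0.27 + 173·0.27 + 154·0.1 = 108.82 m².
T₆₀ = 0.161·V/A = 0.161·475/108.82 = 0.703 s.

0.70 s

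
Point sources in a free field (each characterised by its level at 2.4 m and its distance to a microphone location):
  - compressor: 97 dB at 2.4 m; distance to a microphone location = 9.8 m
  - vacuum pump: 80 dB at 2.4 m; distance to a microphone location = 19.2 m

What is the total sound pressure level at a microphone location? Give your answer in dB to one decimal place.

84.8 dB

Apply inverse-square spreading to bring every level to the receiver, then sum 10^(L/10).
compressor: 97 − 20·log₁₀(9.8/2.4) = 97 − 12.22 = 84.78 dB.
vacuum pump: 80 − 20·log₁₀(19.2/2.4) = 80 − 18.06 = 61.94 dB.
Σ 10^(L/10) = 3.021e+08 → L_total = 10·log₁₀(3.021e+08) = 84.80 dB.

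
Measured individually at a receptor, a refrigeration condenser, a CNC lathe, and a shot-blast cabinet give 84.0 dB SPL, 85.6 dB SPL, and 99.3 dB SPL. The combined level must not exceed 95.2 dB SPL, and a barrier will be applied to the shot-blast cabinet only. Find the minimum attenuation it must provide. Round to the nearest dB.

5 dB

The untreated sources together contribute 10^(84.0/10) + 10^(85.6/10) = 6.143e+08, i.e. 87.88 dB SPL.
The limit corresponds to 10^(95.2/10) = 3.311e+09; subtracting the fixed part leaves 2.697e+09 for the shot-blast cabinet, i.e. 94.31 dB SPL.
Required insertion loss = 99.3 − 94.31 = 4.99 dB.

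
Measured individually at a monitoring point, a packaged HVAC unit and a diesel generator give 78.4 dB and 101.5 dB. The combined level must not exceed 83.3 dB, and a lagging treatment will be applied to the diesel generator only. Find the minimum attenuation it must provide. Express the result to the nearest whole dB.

20 dB

The untreated sources together contribute 10^(78.4/10) = 6.918e+07, i.e. 78.40 dB.
To meet 83.3 dB overall, the treated diesel generator may contribute at most 10^(83.3/10) − 6.918e+07 = 1.446e+08, i.e. 81.60 dB.
So the diesel generator must be reduced from 101.5 to 81.60 dB: IL = 19.90 dB.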